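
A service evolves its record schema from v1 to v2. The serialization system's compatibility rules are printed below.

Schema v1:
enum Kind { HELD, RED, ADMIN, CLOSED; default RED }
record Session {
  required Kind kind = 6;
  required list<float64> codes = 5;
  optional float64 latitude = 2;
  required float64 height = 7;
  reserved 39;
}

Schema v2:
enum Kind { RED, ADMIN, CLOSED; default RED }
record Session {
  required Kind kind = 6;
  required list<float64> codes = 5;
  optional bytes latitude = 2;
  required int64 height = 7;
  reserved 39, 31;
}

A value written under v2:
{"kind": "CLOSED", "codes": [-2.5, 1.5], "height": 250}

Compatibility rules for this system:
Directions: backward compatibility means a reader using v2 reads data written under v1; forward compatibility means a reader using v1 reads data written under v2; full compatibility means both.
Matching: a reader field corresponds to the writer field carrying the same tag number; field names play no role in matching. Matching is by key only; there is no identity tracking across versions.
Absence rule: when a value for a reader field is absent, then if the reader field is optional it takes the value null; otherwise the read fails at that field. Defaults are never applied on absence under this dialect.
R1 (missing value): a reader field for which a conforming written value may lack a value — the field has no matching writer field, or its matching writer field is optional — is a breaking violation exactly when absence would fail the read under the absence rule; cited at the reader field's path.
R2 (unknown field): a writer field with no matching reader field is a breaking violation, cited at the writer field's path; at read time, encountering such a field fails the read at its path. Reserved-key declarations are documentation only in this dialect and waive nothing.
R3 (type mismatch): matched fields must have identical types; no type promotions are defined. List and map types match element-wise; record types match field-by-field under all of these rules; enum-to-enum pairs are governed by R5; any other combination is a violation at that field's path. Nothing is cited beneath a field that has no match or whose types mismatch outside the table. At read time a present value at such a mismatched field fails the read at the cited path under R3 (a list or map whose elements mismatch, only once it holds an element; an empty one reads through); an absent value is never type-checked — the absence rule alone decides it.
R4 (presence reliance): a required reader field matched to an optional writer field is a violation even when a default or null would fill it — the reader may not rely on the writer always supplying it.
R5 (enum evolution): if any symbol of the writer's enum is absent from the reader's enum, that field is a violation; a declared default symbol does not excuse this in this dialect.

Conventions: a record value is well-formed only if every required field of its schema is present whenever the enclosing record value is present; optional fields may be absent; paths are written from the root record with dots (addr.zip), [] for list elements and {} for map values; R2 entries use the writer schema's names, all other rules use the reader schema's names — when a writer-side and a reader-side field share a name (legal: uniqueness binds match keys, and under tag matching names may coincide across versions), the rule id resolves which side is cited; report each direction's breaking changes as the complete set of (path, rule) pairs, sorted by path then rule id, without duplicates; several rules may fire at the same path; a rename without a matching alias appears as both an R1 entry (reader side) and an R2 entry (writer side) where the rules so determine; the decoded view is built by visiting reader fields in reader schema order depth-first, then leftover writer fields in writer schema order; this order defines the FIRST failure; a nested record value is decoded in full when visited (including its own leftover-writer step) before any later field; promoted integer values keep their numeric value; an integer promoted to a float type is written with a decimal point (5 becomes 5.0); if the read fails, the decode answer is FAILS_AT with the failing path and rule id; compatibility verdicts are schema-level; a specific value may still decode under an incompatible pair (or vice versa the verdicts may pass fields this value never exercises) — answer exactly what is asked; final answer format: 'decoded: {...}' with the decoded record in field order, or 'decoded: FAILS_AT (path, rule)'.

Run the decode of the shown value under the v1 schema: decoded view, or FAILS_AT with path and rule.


decoded: FAILS_AT (height, R3)

arrows below run writer -> reader for Session
migrating the Session value to v1:
  kind := "CLOSED"
  codes := [-2.5, 1.5]
  latitude := null (missing; optional => null)
  read fails at height under R3
  => FAILS_AT (height, R3)
remaining Session differences; none change what is asked:
  enum Kind (field kind in record Session): symbol HELD removed -> shifts the Session verdicts, not this decode
  field latitude in record Session: type float64 changed to bytes -> shifts the Session verdicts, not this decode


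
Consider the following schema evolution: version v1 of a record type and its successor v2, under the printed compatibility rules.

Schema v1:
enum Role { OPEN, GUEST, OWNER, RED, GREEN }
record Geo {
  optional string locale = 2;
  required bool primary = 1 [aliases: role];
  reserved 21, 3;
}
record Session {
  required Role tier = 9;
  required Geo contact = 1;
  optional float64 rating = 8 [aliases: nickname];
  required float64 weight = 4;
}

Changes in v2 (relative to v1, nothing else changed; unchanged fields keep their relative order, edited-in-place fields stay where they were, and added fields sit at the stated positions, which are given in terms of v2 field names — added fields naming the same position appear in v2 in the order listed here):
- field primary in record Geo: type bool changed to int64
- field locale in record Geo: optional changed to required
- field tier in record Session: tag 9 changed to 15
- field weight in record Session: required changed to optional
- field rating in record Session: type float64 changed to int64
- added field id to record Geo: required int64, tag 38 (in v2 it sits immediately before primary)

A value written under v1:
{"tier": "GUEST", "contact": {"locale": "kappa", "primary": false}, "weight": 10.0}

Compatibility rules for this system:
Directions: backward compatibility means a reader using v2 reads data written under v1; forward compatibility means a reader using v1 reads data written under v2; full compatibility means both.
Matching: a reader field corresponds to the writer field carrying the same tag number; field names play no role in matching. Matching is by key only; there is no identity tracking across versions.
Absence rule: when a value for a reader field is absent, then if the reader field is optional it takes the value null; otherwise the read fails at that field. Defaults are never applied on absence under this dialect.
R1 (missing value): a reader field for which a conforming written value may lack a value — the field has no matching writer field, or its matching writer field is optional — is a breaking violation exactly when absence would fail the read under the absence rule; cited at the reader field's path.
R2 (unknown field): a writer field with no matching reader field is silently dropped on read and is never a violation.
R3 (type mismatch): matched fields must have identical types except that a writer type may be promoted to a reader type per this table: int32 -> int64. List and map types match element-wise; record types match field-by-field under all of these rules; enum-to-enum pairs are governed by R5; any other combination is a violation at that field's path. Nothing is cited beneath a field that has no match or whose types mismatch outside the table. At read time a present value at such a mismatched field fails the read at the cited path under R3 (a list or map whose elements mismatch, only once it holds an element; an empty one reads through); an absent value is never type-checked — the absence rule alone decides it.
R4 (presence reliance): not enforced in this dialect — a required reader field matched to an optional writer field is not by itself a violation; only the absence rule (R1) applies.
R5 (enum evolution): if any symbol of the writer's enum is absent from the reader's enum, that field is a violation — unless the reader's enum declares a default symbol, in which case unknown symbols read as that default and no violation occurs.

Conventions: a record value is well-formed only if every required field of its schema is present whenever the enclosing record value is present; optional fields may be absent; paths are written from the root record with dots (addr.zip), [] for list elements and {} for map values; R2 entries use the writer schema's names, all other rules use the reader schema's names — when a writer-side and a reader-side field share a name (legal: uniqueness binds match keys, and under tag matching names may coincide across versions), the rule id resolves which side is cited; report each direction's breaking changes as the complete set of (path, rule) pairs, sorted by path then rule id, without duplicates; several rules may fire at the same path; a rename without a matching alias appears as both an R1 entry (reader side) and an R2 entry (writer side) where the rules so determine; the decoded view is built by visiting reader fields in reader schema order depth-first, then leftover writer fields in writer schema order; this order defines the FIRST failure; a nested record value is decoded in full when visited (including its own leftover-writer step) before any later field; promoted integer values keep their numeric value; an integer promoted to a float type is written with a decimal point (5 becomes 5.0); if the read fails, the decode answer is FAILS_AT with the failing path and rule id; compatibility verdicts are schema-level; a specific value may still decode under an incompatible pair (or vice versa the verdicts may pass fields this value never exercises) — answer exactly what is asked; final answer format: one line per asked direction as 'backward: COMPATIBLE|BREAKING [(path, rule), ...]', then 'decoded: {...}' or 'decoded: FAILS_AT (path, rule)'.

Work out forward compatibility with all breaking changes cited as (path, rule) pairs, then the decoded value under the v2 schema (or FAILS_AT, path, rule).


arrows below run writer -> reader for Session
forward analysis of Session with v1 as reader and v2 as writer:
  tier has no writer counterpart
  writer required, Geo -> Geo: reader contact maps from writer contact
  writer optional, int64 -> float64: reader rating maps from writer rating
  writer optional, float64 -> float64: reader weight maps from writer weight
  tier (writer side), unknown to reader
  writer required, string -> string: reader contact.locale maps from writer contact.locale
  writer required, int64 -> bool: reader contact.primary maps from writer contact.primary
  contact.id (writer side), unknown to reader
  R3 fires at contact.primary
  R3 fires at rating
  R1 fires at tier
  R1 fires at weight
  => forward verdict for Session: BREAKING, 4 violation(s)
migrating the Session value to v2:
  read fails at tier under R1 (no fill)
  => FAILS_AT (tier, R1)
checking off the Session differences that do not matter here:
  field locale in record Geo: optional changed to required -> matters only for Session's backward compatibility — outside the asked direction
  added field id to record Geo: required int64, tag 38 (in v2 it sits immediately before primary) -> matters only for Session's backward compatibility — outside the asked direction

forward: BREAKING [(contact.primary, R3), (rating, R3), (tier, R1), (weight, R1)]; decoded: FAILS_AT (tier, R1)


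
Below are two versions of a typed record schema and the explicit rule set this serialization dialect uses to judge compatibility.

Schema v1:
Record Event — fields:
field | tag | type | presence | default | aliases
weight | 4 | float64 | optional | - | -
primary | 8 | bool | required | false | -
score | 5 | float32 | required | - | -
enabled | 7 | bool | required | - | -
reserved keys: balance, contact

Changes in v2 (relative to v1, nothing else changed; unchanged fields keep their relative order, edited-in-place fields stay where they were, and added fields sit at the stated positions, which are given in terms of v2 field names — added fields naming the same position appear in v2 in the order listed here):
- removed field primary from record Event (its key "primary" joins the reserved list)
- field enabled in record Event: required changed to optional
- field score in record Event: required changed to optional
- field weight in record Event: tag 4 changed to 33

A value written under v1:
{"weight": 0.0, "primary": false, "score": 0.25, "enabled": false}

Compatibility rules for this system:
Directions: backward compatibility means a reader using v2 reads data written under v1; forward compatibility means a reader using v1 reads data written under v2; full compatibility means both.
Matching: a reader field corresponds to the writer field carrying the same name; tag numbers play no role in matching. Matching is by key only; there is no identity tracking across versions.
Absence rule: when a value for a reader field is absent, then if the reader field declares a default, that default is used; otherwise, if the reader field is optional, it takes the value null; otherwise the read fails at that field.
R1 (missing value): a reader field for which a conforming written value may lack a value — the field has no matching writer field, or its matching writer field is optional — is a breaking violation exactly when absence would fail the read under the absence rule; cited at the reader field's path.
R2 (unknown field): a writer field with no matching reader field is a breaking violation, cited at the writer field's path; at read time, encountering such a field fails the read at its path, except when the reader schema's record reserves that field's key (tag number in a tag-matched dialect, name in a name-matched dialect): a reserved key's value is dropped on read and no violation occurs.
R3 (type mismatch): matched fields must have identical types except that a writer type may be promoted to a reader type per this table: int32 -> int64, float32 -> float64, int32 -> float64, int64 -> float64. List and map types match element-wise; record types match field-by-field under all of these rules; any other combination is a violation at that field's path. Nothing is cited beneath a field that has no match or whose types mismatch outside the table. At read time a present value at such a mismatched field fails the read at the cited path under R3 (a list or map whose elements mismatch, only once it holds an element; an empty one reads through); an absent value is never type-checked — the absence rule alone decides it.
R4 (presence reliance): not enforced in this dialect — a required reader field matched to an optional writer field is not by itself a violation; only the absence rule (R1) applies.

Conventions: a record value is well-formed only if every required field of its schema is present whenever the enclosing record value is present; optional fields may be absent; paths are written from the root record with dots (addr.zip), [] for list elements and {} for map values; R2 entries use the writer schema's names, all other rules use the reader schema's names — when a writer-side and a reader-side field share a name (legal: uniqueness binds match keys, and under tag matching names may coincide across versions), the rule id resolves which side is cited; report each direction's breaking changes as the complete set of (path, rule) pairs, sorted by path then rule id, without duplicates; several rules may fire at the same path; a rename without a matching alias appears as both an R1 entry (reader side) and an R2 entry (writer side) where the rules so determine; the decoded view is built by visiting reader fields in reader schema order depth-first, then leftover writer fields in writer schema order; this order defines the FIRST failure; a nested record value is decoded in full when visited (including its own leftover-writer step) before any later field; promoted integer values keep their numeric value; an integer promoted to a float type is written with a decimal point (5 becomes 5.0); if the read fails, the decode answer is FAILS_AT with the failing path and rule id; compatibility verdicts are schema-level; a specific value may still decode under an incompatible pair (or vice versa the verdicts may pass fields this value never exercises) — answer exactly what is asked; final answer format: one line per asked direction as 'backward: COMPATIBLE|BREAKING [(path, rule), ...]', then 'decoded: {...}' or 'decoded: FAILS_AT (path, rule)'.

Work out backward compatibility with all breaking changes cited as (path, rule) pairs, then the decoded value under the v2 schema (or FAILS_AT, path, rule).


in Event below, arrows point writer -> reader
backward analysis of Event with v2 as reader and v1 as writer:
  weight <- weight (float64 -> float64, writer optional)
  score <- score (float32 -> float32, writer required)
  enabled <- enabled (bool -> bool, writer required)
  writer field primary has no reader counterpart
  => backward verdict for Event: COMPATIBLE, no violations
decoding the Event value with the v2 reader:
  weight := 0.0
  score := 0.25
  enabled := false
  writer primary: reserved -> dropped
  => decoded: {"weight": 0.0, "score": 0.25, "enabled": false}
checking off the Event differences that do not matter here:
  field enabled in record Event: required changed to optional -> its effect on Event is confined to the forward direction, not asked
  field score in record Event: required changed to optional -> its effect on Event is confined to the forward direction, not asked
  field weight in record Event: tag 4 changed to 33 -> no rule fires on it in Event's dialect; the asked verdict holds

backward: COMPATIBLE []; decoded: {"weight": 0.0, "score": 0.25, "enabled": false}


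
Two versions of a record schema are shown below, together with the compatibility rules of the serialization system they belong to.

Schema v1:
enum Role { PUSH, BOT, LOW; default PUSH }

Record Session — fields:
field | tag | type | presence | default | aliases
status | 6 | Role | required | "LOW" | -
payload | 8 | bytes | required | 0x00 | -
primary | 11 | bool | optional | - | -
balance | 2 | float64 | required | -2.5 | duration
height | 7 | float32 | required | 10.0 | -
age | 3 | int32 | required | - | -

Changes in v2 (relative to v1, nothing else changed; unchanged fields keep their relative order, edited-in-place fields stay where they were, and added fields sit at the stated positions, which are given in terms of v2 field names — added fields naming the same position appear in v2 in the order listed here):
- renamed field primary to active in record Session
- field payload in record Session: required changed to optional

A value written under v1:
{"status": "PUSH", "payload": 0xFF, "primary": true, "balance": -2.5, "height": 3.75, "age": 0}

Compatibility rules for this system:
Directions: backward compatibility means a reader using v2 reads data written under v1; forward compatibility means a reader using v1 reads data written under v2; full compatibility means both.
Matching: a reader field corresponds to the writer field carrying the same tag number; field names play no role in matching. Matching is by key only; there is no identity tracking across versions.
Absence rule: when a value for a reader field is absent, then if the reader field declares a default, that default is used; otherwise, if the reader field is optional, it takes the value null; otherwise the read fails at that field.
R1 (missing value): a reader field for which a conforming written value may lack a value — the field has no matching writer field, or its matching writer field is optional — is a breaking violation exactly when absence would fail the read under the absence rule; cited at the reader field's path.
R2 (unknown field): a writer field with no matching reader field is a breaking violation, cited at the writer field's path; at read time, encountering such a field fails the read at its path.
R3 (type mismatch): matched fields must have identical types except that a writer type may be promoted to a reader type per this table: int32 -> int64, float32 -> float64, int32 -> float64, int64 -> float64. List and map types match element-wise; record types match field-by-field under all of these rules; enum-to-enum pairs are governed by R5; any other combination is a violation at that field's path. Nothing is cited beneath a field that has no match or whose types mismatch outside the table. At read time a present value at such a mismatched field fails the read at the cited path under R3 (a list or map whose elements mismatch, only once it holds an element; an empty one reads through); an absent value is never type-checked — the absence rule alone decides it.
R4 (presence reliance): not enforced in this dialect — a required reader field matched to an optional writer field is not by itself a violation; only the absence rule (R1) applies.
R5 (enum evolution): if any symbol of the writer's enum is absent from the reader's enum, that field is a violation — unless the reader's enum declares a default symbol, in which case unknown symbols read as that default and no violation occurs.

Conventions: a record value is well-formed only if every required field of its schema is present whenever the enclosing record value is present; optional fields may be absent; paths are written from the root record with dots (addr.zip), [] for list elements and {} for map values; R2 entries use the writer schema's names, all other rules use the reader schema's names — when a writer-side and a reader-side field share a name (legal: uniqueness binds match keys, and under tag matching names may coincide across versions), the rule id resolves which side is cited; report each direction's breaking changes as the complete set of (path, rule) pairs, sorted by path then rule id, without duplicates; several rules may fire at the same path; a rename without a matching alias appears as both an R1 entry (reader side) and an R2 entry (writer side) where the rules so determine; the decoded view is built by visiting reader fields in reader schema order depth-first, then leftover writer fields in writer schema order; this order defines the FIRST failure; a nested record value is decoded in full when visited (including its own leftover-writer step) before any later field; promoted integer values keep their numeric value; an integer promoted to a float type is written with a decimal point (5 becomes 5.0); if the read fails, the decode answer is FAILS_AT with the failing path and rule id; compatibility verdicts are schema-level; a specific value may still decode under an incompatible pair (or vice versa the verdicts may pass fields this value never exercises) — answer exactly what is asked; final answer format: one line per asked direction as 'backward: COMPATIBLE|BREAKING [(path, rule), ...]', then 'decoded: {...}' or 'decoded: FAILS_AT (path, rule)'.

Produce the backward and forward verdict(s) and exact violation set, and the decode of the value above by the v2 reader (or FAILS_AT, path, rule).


each type pair in Session: writer, then reader
backward on Session — v2 reading data written by v1:
  status: paired with writer status (Role -> Role; writer required)
  payload: paired with writer payload (bytes -> bytes; writer required)
  active: paired with writer primary (bool -> bool; writer optional)
  balance: paired with writer balance (float64 -> float64; writer required)
  height: paired with writer height (float32 -> float32; writer required)
  age: paired with writer age (int32 -> int32; writer required)
  => backward: COMPATIBLE
forward on Session — v1 reading data written by v2:
  status: paired with writer status (Role -> Role; writer required)
  payload: paired with writer payload (bytes -> bytes; writer optional)
  primary: paired with writer active (bool -> bool; writer optional)
  balance: paired with writer balance (float64 -> float64; writer required)
  height: paired with writer height (float32 -> float32; writer required)
  age: paired with writer age (int32 -> int32; writer required)
  => forward: COMPATIBLE
decode (reader v2):
  status := "PUSH"
  payload := 0xFF
  active := true (from writer primary)
  balance := -2.5
  height := 3.75
  age := 0
  => decoded: {"status": "PUSH", "payload": 0xFF, "active": true, "balance": -2.5, "height": 3.75, "age": 0}

backward: COMPATIBLE []; forward: COMPATIBLE []; decoded: {"status": "PUSH", "payload": 0xFF, "active": true, "balance": -2.5, "height": 3.75, "age": 0}


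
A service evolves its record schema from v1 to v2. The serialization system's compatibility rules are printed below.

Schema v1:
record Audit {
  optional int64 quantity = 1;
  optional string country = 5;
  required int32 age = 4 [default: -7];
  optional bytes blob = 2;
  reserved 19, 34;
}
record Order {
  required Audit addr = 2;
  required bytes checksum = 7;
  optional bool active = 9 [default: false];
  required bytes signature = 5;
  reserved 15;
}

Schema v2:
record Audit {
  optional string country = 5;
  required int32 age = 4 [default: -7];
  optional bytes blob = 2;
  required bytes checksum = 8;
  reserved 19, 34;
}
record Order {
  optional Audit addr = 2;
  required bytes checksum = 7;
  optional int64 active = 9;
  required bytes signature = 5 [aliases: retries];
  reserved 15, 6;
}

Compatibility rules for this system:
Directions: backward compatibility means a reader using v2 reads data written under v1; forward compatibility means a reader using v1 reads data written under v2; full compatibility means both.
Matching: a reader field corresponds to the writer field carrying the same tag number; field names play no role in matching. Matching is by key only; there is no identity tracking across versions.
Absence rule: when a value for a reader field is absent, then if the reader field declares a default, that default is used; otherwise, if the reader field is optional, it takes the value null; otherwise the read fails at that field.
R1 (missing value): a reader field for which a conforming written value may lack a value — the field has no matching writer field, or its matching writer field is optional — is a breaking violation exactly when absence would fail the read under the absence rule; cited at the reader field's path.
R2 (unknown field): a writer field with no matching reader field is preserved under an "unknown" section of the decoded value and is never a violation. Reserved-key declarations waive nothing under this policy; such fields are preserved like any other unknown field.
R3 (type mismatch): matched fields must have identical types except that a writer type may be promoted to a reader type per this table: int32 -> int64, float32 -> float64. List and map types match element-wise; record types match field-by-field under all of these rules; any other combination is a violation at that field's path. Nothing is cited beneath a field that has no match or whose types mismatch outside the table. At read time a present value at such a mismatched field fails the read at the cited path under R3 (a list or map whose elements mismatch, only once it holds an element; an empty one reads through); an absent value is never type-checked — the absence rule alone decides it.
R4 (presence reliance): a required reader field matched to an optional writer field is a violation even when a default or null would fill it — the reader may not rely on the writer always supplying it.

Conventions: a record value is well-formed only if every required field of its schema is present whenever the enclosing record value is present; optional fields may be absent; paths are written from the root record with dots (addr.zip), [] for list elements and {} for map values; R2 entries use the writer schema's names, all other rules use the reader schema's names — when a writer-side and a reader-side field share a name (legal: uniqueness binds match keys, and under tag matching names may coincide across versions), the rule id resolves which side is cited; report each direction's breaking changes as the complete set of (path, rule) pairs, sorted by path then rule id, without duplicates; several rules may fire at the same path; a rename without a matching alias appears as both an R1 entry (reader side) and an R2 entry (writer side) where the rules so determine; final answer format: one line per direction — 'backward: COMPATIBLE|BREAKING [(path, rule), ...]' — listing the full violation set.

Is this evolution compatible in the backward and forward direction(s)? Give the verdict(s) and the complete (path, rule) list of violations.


in Order below, arrows point writer -> reader
backward for Order (reader v2, writer v1):
  writer required, Audit -> Audit: reader addr maps from writer addr
  writer required, bytes -> bytes: reader checksum maps from writer checksum
  writer optional, bool -> int64: reader active maps from writer active
  writer required, bytes -> bytes: reader signature maps from writer signature
  writer optional, string -> string: reader addr.country maps from writer addr.country
  writer required, int32 -> int32: reader addr.age maps from writer addr.age
  writer optional, bytes -> bytes: reader addr.blob maps from writer addr.blob
  addr.checksum: no writer match
  leftover writer field: addr.quantity
  violation R3 at active
  violation R1 at addr.checksum
  backward on Order therefore BREAKING (2)
forward for Order (reader v1, writer v2):
  writer optional, Audit -> Audit: reader addr maps from writer addr
  writer required, bytes -> bytes: reader checksum maps from writer checksum
  writer optional, int64 -> bool: reader active maps from writer active
  writer required, bytes -> bytes: reader signature maps from writer signature
  addr.quantity: no writer match
  writer optional, string -> string: reader addr.country maps from writer addr.country
  writer required, int32 -> int32: reader addr.age maps from writer addr.age
  writer optional, bytes -> bytes: reader addr.blob maps from writer addr.blob
  leftover writer field: addr.checksum
  violation R3 at active
  violation R1 at addr
  violation R4 at addr
  forward on Order therefore BREAKING (3)

backward: BREAKING [(active, R3), (addr.checksum, R1)]; forward: BREAKING [(active, R3), (addr, R1), (addr, R4)]


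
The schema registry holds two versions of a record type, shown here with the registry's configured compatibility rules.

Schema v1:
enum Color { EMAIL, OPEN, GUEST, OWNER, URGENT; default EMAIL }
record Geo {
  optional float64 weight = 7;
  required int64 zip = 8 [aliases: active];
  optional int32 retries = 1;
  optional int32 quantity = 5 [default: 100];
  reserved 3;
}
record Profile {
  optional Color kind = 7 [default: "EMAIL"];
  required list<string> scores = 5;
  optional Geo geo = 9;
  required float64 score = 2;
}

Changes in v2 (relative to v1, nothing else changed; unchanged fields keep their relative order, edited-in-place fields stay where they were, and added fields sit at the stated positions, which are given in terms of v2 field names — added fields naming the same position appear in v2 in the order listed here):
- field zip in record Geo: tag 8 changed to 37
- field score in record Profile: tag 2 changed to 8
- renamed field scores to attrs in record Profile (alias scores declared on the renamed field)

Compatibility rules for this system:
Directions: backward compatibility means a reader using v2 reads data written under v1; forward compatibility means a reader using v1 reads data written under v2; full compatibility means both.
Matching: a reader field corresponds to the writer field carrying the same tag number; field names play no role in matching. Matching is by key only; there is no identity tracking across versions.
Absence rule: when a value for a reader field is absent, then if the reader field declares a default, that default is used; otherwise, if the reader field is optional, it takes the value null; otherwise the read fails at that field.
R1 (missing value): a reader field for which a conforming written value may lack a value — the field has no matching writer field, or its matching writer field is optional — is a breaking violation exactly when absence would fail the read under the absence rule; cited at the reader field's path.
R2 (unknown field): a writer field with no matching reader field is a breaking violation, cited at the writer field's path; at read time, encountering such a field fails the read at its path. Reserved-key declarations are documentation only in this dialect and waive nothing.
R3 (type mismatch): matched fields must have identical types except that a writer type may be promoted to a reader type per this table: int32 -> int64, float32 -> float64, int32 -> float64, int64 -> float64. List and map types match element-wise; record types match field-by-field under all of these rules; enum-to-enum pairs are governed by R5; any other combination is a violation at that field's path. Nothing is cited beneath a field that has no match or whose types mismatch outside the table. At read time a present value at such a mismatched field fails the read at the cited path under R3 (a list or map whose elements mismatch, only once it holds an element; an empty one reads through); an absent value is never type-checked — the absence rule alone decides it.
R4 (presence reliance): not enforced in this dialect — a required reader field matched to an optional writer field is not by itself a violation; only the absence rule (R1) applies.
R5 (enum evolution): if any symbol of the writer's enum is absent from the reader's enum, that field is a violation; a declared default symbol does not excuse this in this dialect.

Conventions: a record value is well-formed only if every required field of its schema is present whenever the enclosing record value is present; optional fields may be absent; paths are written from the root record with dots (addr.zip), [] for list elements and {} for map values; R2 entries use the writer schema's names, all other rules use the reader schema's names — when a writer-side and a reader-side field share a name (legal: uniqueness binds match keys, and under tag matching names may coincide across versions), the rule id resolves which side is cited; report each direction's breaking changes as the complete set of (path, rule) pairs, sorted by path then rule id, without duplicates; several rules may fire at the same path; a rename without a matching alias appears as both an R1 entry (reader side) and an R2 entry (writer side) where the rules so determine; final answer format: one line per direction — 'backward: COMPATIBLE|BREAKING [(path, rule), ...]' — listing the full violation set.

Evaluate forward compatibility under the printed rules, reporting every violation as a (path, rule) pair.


forward: BREAKING [(geo.zip, R1), (geo.zip, R2), (score, R1), (score, R2)]

in Profile below, arrows point writer -> reader
forward for Profile (reader v1, writer v2):
  kind <- kind (Color -> Color, writer optional)
  scores <- attrs (list<string> -> list<string>, writer required)
  geo <- geo (Geo -> Geo, writer optional)
  no writer field matches reader score
  leftover writer field: score
  geo.weight <- geo.weight (float64 -> float64, writer optional)
  no writer field matches reader geo.zip
  geo.retries <- geo.retries (int32 -> int32, writer optional)
  geo.quantity <- geo.quantity (int32 -> int32, writer optional)
  leftover writer field: geo.zip
  rule R1 violated at geo.zip
  rule R2 violated at geo.zip
  rule R1 violated at score
  rule R2 violated at score
  => forward verdict for Profile: BREAKING, 4 violation(s)
checking off the Profile differences that do not matter here:
  renamed field scores to attrs in record Profile (alias scores declared on the renamed field) -> triggers nothing under Profile's printed rules — same verdict


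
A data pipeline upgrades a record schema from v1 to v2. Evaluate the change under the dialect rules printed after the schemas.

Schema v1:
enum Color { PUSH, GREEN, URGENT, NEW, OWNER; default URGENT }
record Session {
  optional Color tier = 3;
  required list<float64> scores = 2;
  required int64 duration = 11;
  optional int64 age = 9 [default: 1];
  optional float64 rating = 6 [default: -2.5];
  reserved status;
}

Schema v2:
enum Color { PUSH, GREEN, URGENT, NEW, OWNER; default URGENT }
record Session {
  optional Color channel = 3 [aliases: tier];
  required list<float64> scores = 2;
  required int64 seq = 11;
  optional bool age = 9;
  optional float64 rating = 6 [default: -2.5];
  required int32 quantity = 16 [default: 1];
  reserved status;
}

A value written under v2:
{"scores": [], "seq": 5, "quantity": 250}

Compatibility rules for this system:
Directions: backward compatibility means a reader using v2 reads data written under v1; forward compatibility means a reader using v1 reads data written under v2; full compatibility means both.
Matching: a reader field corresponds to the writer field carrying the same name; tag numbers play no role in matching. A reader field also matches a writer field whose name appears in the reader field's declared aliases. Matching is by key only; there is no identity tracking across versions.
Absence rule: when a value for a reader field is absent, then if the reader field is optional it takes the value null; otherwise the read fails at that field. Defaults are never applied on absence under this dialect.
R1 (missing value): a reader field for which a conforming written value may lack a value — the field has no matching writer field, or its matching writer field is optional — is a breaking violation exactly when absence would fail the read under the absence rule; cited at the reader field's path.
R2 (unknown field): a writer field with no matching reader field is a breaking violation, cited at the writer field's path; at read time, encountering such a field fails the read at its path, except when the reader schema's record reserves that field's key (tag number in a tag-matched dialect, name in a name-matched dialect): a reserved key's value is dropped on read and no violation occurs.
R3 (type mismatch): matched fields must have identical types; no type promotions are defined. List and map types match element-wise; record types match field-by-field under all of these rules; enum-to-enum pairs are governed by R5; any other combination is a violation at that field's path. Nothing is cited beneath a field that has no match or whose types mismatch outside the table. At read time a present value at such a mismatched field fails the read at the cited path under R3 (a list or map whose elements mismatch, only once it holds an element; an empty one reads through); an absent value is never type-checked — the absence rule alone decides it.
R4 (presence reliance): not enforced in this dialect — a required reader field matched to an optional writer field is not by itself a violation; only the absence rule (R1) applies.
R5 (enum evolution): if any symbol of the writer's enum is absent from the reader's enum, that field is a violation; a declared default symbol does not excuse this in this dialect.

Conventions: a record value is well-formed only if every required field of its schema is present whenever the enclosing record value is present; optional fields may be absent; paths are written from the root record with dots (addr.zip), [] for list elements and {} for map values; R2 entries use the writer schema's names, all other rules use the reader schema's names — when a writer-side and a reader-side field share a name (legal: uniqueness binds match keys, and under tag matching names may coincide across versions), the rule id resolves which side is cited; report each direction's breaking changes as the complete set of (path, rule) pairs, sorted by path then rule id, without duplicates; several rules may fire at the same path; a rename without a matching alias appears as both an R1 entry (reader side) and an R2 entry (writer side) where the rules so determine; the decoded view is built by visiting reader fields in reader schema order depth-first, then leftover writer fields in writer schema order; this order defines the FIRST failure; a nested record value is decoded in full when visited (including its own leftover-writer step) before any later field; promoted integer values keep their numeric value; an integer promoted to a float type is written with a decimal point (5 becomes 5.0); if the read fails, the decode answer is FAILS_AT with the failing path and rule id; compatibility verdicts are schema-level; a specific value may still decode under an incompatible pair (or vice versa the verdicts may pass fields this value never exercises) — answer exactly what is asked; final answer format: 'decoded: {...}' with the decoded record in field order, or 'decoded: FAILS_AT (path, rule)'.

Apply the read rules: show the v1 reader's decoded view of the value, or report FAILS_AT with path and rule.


in Session below, arrows point writer -> reader
decode (reader v1):
  tier := null (missing; optional => null)
  scores := []
  read fails at duration under R1 (no fill)
  => FAILS_AT (duration, R1)
remaining Session differences; none change what is asked:
  renamed field tier to channel in record Session (alias tier declared on the renamed field) -> matters for Session compatibility verdicts, not for this value's decode
  field age in record Session: type int64 changed to bool (its default is dropped) -> matters for Session compatibility verdicts, not for this value's decode
  added field quantity to record Session: required int32, tag 16, default 1 (in v2 it sits last) -> matters for Session compatibility verdicts, not for this value's decode

decoded: FAILS_AT (duration, R1)
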